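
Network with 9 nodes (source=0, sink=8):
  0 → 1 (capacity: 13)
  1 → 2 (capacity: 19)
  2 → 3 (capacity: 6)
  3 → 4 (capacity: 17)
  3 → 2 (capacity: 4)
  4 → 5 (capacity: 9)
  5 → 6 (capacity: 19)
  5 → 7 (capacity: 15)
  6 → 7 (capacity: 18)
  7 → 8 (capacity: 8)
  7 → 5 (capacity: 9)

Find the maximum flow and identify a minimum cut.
Max flow = 6, Min cut edges: (2,3)

Maximum flow: 6
Minimum cut: (2,3)
Partition: S = [0, 1, 2], T = [3, 4, 5, 6, 7, 8]

Max-flow min-cut theorem verified: both equal 6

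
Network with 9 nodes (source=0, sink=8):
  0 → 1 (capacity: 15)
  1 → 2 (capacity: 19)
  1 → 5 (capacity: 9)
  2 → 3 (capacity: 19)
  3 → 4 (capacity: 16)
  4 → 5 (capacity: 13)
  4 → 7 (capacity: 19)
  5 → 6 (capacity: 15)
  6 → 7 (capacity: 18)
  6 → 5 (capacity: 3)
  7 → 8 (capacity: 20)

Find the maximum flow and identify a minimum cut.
Max flow = 15, Min cut edges: (0,1)

Maximum flow: 15
Minimum cut: (0,1)
Partition: S = [0], T = [1, 2, 3, 4, 5, 6, 7, 8]

Max-flow min-cut theorem verified: both equal 15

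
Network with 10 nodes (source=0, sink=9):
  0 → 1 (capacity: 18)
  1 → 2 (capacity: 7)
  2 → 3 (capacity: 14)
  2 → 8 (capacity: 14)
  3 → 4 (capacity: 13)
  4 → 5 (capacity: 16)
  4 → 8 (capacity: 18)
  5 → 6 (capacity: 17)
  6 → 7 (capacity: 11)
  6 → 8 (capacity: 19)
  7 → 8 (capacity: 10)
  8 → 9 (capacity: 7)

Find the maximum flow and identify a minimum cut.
Max flow = 7, Min cut edges: (8,9)

Maximum flow: 7
Minimum cut: (8,9)
Partition: S = [0, 1, 2, 3, 4, 5, 6, 7, 8], T = [9]

Max-flow min-cut theorem verified: both equal 7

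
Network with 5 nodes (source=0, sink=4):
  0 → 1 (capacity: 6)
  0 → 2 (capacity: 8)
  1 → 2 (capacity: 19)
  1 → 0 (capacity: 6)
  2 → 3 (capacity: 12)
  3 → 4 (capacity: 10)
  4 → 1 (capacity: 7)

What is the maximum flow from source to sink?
Maximum flow = 10

Max flow: 10

Flow assignment:
  0 → 1: 6/6
  0 → 2: 4/8
  1 → 2: 6/19
  2 → 3: 10/12
  3 → 4: 10/10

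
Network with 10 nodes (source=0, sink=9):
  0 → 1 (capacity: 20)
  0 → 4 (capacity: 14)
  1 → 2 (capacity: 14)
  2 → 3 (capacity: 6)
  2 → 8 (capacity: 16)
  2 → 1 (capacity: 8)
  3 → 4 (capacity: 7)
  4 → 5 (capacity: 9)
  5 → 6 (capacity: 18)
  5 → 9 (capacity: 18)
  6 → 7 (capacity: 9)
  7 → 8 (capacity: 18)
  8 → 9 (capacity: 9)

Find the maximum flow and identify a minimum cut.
Max flow = 18, Min cut edges: (4,5), (8,9)

Maximum flow: 18
Minimum cut: (4,5), (8,9)
Partition: S = [0, 1, 2, 3, 4, 6, 7, 8], T = [5, 9]

Max-flow min-cut theorem verified: both equal 18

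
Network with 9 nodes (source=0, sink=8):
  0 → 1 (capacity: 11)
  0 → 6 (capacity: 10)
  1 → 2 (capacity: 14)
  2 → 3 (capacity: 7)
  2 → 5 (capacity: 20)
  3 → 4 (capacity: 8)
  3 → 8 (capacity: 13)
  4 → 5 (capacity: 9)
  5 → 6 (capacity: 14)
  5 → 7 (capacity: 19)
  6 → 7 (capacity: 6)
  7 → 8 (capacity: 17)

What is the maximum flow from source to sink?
Maximum flow = 17

Max flow: 17

Flow assignment:
  0 → 1: 11/11
  0 → 6: 6/10
  1 → 2: 11/14
  2 → 3: 7/7
  2 → 5: 4/20
  3 → 8: 7/13
  5 → 7: 4/19
  6 → 7: 6/6
  7 → 8: 10/17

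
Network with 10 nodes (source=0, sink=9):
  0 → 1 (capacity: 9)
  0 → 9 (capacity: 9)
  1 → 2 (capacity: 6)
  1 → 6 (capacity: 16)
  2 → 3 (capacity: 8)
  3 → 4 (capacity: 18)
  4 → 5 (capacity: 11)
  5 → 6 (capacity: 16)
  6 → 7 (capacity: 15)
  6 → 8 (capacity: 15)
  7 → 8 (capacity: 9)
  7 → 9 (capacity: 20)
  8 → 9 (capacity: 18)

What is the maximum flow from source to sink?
Maximum flow = 18

Max flow: 18

Flow assignment:
  0 → 1: 9/9
  0 → 9: 9/9
  1 → 6: 9/16
  6 → 7: 9/15
  7 → 9: 9/20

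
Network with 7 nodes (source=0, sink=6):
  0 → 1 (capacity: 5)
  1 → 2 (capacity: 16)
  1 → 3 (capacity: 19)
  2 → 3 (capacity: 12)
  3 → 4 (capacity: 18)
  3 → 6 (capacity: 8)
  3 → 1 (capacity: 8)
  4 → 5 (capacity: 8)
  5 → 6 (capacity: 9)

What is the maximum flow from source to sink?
Maximum flow = 5

Max flow: 5

Flow assignment:
  0 → 1: 5/5
  1 → 3: 5/19
  3 → 6: 5/8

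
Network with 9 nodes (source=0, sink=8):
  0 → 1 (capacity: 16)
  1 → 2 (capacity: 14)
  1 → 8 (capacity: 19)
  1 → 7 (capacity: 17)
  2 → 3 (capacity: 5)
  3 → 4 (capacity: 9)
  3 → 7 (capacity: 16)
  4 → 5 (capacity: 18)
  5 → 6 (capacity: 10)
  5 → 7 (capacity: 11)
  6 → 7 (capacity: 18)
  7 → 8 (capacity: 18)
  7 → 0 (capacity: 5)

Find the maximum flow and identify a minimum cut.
Max flow = 16, Min cut edges: (0,1)

Maximum flow: 16
Minimum cut: (0,1)
Partition: S = [0], T = [1, 2, 3, 4, 5, 6, 7, 8]

Max-flow min-cut theorem verified: both equal 16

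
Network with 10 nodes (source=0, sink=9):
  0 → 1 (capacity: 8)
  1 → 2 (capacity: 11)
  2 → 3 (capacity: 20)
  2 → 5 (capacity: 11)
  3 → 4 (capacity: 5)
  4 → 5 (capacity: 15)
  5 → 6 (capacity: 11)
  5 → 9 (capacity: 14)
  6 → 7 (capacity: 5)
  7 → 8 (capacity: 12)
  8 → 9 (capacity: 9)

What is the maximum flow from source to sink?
Maximum flow = 8

Max flow: 8

Flow assignment:
  0 → 1: 8/8
  1 → 2: 8/11
  2 → 5: 8/11
  5 → 9: 8/14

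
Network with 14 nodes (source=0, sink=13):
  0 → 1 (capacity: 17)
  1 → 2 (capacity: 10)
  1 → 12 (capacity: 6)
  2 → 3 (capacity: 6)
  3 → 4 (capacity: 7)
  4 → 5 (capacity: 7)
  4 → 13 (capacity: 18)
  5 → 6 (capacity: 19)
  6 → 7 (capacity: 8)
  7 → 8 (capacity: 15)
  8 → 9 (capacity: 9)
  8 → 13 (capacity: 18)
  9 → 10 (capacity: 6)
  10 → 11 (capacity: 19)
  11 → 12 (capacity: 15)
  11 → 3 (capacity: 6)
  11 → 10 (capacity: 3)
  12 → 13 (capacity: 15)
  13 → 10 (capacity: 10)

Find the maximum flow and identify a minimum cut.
Max flow = 12, Min cut edges: (1,12), (2,3)

Maximum flow: 12
Minimum cut: (1,12), (2,3)
Partition: S = [0, 1, 2], T = [3, 4, 5, 6, 7, 8, 9, 10, 11, 12, 13]

Max-flow min-cut theorem verified: both equal 12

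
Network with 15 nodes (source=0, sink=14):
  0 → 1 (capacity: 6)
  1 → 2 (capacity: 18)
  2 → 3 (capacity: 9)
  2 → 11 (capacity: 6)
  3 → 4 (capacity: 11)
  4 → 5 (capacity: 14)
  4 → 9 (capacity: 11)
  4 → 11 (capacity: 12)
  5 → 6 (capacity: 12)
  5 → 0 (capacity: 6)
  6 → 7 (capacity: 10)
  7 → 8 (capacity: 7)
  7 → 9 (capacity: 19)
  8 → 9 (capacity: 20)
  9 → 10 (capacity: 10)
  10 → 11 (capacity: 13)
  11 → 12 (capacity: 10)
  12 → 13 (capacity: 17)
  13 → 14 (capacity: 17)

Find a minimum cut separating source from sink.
Min cut value = 6, edges: (0,1)

Min cut value: 6
Partition: S = [0], T = [1, 2, 3, 4, 5, 6, 7, 8, 9, 10, 11, 12, 13, 14]
Cut edges: (0,1)

By max-flow min-cut theorem, max flow = min cut = 6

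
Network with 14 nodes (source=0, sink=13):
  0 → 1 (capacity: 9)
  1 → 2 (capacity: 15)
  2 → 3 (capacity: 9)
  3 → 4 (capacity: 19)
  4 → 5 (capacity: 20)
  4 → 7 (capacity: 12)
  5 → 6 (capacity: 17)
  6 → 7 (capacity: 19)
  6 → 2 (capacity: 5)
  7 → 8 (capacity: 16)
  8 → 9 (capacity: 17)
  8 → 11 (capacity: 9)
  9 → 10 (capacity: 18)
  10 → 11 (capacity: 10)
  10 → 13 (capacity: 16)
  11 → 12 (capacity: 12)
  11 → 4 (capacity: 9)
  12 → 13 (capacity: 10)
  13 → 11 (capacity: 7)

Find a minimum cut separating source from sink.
Min cut value = 9, edges: (2,3)

Min cut value: 9
Partition: S = [0, 1, 2], T = [3, 4, 5, 6, 7, 8, 9, 10, 11, 12, 13]
Cut edges: (2,3)

By max-flow min-cut theorem, max flow = min cut = 9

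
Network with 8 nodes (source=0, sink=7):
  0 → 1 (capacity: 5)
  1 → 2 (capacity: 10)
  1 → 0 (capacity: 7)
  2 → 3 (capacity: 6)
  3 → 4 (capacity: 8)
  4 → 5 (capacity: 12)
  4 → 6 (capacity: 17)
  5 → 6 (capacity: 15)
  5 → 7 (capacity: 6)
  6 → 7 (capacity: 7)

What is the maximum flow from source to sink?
Maximum flow = 5

Max flow: 5

Flow assignment:
  0 → 1: 5/5
  1 → 2: 5/10
  2 → 3: 5/6
  3 → 4: 5/8
  4 → 5: 5/12
  5 → 7: 5/6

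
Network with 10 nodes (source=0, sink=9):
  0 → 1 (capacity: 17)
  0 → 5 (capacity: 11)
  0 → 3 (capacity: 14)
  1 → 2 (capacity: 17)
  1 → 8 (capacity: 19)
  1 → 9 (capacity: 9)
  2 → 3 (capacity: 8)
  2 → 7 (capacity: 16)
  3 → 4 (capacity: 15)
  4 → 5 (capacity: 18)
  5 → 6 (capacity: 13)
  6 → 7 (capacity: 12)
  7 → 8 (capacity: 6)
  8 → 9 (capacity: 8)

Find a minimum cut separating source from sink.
Min cut value = 17, edges: (1,9), (8,9)

Min cut value: 17
Partition: S = [0, 1, 2, 3, 4, 5, 6, 7, 8], T = [9]
Cut edges: (1,9), (8,9)

By max-flow min-cut theorem, max flow = min cut = 17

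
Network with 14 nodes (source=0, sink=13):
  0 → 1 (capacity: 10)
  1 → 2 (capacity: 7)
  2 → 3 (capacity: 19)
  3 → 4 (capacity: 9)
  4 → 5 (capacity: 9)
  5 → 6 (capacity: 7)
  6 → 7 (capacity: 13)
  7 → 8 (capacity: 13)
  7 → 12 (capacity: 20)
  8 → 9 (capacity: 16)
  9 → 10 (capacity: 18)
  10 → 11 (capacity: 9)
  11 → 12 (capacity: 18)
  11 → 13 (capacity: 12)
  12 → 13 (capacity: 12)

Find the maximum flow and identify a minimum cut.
Max flow = 7, Min cut edges: (5,6)

Maximum flow: 7
Minimum cut: (5,6)
Partition: S = [0, 1, 2, 3, 4, 5], T = [6, 7, 8, 9, 10, 11, 12, 13]

Max-flow min-cut theorem verified: both equal 7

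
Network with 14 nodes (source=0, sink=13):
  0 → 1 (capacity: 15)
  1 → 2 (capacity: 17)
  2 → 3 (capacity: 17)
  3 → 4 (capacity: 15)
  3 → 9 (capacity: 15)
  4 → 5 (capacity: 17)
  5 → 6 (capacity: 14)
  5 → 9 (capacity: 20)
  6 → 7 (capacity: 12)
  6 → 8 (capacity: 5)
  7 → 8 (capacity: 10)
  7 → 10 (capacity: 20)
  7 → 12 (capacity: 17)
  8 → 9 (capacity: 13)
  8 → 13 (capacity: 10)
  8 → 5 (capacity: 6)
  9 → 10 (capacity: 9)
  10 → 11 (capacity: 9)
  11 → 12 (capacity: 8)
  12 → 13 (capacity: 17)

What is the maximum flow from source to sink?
Maximum flow = 15

Max flow: 15

Flow assignment:
  0 → 1: 15/15
  1 → 2: 15/17
  2 → 3: 15/17
  3 → 4: 14/15
  3 → 9: 1/15
  4 → 5: 14/17
  5 → 6: 14/14
  6 → 7: 9/12
  6 → 8: 5/5
  7 → 8: 5/10
  7 → 12: 4/17
  8 → 13: 10/10
  9 → 10: 1/9
  10 → 11: 1/9
  11 → 12: 1/8
  12 → 13: 5/17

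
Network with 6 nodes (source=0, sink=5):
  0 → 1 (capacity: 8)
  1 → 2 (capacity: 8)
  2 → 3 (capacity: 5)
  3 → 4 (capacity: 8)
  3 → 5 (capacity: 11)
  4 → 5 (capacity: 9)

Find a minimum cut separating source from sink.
Min cut value = 5, edges: (2,3)

Min cut value: 5
Partition: S = [0, 1, 2], T = [3, 4, 5]
Cut edges: (2,3)

By max-flow min-cut theorem, max flow = min cut = 5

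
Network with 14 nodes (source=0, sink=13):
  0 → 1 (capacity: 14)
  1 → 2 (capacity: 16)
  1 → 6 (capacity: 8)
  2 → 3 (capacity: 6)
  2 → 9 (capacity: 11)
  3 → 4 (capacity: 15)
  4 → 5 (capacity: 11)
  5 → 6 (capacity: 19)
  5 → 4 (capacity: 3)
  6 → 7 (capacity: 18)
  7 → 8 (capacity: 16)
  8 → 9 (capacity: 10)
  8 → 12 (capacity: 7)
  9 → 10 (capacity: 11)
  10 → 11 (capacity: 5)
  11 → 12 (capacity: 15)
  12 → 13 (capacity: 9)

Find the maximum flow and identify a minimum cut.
Max flow = 9, Min cut edges: (12,13)

Maximum flow: 9
Minimum cut: (12,13)
Partition: S = [0, 1, 2, 3, 4, 5, 6, 7, 8, 9, 10, 11, 12], T = [13]

Max-flow min-cut theorem verified: both equal 9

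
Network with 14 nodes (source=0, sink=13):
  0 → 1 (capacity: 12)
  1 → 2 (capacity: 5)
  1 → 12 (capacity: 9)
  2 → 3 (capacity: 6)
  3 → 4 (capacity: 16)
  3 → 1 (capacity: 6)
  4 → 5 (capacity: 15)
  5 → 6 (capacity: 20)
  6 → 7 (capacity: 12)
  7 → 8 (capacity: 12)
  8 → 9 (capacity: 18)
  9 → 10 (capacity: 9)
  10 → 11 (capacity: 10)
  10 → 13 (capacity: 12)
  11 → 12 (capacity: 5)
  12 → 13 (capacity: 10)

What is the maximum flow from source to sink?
Maximum flow = 12

Max flow: 12

Flow assignment:
  0 → 1: 12/12
  1 → 2: 3/5
  1 → 12: 9/9
  2 → 3: 3/6
  3 → 4: 3/16
  4 → 5: 3/15
  5 → 6: 3/20
  6 → 7: 3/12
  7 → 8: 3/12
  8 → 9: 3/18
  9 → 10: 3/9
  10 → 13: 3/12
  12 → 13: 9/10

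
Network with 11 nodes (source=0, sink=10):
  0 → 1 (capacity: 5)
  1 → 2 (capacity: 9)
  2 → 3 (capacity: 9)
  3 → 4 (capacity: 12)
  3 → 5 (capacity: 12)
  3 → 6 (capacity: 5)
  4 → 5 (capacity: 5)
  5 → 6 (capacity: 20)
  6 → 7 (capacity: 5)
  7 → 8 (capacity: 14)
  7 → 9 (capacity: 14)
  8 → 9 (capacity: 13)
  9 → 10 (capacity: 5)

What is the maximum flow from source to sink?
Maximum flow = 5

Max flow: 5

Flow assignment:
  0 → 1: 5/5
  1 → 2: 5/9
  2 → 3: 5/9
  3 → 6: 5/5
  6 → 7: 5/5
  7 → 9: 5/14
  9 → 10: 5/5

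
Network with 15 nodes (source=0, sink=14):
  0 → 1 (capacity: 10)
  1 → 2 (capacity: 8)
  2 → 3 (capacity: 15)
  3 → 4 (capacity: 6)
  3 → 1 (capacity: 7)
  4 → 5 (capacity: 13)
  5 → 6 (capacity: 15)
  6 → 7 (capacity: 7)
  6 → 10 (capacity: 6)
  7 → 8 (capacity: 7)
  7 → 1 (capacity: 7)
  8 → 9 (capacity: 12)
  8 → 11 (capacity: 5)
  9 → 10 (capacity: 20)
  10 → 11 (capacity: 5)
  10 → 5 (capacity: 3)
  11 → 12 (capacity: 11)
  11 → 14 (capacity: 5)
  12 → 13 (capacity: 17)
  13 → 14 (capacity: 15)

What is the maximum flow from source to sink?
Maximum flow = 6

Max flow: 6

Flow assignment:
  0 → 1: 6/10
  1 → 2: 6/8
  2 → 3: 6/15
  3 → 4: 6/6
  4 → 5: 6/13
  5 → 6: 6/15
  6 → 7: 1/7
  6 → 10: 5/6
  7 → 8: 1/7
  8 → 11: 1/5
  10 → 11: 5/5
  11 → 12: 1/11
  11 → 14: 5/5
  12 → 13: 1/17
  13 → 14: 1/15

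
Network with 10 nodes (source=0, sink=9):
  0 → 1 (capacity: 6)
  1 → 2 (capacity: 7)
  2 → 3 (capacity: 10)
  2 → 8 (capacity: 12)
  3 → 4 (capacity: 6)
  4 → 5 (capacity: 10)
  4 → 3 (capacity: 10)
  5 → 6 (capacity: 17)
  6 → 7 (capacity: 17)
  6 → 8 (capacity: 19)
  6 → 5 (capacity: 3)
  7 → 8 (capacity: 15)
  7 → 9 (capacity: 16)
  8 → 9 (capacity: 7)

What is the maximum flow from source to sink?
Maximum flow = 6

Max flow: 6

Flow assignment:
  0 → 1: 6/6
  1 → 2: 6/7
  2 → 8: 6/12
  8 → 9: 6/7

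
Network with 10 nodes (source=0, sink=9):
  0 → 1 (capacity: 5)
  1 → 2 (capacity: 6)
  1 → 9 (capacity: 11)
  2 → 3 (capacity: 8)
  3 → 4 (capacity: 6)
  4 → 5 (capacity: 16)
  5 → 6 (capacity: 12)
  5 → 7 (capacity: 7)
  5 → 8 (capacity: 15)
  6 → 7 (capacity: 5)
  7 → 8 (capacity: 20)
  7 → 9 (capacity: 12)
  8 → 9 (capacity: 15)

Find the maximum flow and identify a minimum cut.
Max flow = 5, Min cut edges: (0,1)

Maximum flow: 5
Minimum cut: (0,1)
Partition: S = [0], T = [1, 2, 3, 4, 5, 6, 7, 8, 9]

Max-flow min-cut theorem verified: both equal 5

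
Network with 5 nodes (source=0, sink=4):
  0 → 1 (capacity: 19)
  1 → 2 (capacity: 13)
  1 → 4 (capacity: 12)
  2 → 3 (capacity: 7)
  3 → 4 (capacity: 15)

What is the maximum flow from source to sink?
Maximum flow = 19

Max flow: 19

Flow assignment:
  0 → 1: 19/19
  1 → 2: 7/13
  1 → 4: 12/12
  2 → 3: 7/7
  3 → 4: 7/15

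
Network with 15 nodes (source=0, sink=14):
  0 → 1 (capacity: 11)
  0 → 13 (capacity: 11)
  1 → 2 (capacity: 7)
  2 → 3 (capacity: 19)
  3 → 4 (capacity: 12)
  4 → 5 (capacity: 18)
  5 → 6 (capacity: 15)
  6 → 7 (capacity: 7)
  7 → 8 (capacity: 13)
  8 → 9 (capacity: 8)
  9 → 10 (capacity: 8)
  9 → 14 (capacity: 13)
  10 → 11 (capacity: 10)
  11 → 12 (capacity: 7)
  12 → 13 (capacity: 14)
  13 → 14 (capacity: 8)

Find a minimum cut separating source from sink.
Min cut value = 15, edges: (6,7), (13,14)

Min cut value: 15
Partition: S = [0, 1, 2, 3, 4, 5, 6, 10, 11, 12, 13], T = [7, 8, 9, 14]
Cut edges: (6,7), (13,14)

By max-flow min-cut theorem, max flow = min cut = 15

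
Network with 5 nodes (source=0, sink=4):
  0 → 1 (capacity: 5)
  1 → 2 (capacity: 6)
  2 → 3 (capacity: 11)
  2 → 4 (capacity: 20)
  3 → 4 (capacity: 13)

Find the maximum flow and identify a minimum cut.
Max flow = 5, Min cut edges: (0,1)

Maximum flow: 5
Minimum cut: (0,1)
Partition: S = [0], T = [1, 2, 3, 4]

Max-flow min-cut theorem verified: both equal 5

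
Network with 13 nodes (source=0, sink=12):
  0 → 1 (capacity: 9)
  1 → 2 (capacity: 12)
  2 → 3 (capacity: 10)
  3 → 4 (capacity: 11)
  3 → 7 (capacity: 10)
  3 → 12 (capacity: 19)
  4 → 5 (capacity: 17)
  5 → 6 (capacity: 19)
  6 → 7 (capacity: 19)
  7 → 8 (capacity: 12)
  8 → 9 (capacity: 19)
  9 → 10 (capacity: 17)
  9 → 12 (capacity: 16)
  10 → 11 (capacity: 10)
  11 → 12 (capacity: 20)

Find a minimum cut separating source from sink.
Min cut value = 9, edges: (0,1)

Min cut value: 9
Partition: S = [0], T = [1, 2, 3, 4, 5, 6, 7, 8, 9, 10, 11, 12]
Cut edges: (0,1)

By max-flow min-cut theorem, max flow = min cut = 9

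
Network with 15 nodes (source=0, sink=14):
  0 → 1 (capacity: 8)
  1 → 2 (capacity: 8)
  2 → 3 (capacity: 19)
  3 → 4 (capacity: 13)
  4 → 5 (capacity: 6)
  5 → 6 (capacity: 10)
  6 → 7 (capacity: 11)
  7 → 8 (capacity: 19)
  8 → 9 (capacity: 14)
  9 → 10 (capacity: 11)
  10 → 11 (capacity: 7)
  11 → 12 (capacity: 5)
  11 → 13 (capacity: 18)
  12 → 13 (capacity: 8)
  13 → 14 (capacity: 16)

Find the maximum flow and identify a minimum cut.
Max flow = 6, Min cut edges: (4,5)

Maximum flow: 6
Minimum cut: (4,5)
Partition: S = [0, 1, 2, 3, 4], T = [5, 6, 7, 8, 9, 10, 11, 12, 13, 14]

Max-flow min-cut theorem verified: both equal 6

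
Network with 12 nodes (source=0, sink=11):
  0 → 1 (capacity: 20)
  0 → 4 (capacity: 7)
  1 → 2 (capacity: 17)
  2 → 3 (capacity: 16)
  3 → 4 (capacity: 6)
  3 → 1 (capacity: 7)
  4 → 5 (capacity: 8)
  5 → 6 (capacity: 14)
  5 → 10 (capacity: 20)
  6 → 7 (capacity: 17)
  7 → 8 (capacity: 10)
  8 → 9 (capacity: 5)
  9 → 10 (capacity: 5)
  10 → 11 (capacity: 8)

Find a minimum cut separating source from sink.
Min cut value = 8, edges: (10,11)

Min cut value: 8
Partition: S = [0, 1, 2, 3, 4, 5, 6, 7, 8, 9, 10], T = [11]
Cut edges: (10,11)

By max-flow min-cut theorem, max flow = min cut = 8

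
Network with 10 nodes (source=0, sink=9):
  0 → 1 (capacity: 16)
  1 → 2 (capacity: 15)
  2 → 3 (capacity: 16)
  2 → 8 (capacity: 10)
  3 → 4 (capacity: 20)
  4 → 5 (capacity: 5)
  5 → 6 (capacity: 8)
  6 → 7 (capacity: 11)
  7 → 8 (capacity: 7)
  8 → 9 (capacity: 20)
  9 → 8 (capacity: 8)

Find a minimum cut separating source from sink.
Min cut value = 15, edges: (2,8), (4,5)

Min cut value: 15
Partition: S = [0, 1, 2, 3, 4], T = [5, 6, 7, 8, 9]
Cut edges: (2,8), (4,5)

By max-flow min-cut theorem, max flow = min cut = 15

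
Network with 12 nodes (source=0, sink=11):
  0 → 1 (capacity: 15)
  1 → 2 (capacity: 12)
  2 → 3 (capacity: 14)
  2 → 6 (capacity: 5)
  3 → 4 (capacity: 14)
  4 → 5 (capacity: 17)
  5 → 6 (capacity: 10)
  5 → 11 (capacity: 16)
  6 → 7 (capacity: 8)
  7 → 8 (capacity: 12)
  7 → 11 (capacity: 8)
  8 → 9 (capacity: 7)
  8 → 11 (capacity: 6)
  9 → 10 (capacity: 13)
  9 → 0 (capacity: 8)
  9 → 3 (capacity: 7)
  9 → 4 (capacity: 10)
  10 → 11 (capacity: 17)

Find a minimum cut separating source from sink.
Min cut value = 12, edges: (1,2)

Min cut value: 12
Partition: S = [0, 1], T = [2, 3, 4, 5, 6, 7, 8, 9, 10, 11]
Cut edges: (1,2)

By max-flow min-cut theorem, max flow = min cut = 12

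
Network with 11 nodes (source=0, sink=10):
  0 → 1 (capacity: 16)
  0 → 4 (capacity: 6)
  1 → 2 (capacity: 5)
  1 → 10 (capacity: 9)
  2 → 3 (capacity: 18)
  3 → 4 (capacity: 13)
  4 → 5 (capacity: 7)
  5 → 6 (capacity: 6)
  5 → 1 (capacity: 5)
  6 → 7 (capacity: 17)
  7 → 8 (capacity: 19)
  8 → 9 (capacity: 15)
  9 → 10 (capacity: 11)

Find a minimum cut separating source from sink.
Min cut value = 15, edges: (1,10), (5,6)

Min cut value: 15
Partition: S = [0, 1, 2, 3, 4, 5], T = [6, 7, 8, 9, 10]
Cut edges: (1,10), (5,6)

By max-flow min-cut theorem, max flow = min cut = 15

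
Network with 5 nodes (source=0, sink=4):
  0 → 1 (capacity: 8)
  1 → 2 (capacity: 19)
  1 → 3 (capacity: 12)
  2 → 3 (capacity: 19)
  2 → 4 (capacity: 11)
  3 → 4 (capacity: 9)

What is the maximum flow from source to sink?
Maximum flow = 8

Max flow: 8

Flow assignment:
  0 → 1: 8/8
  1 → 2: 8/19
  2 → 4: 8/11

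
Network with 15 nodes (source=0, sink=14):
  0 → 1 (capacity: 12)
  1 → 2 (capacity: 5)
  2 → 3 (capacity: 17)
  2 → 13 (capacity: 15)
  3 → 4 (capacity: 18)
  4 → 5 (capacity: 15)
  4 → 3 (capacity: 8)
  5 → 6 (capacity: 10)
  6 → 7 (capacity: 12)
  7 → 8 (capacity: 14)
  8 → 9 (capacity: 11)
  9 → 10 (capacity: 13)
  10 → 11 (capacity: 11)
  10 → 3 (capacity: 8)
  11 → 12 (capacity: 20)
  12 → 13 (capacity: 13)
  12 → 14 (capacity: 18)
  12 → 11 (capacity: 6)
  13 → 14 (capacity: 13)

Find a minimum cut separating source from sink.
Min cut value = 5, edges: (1,2)

Min cut value: 5
Partition: S = [0, 1], T = [2, 3, 4, 5, 6, 7, 8, 9, 10, 11, 12, 13, 14]
Cut edges: (1,2)

By max-flow min-cut theorem, max flow = min cut = 5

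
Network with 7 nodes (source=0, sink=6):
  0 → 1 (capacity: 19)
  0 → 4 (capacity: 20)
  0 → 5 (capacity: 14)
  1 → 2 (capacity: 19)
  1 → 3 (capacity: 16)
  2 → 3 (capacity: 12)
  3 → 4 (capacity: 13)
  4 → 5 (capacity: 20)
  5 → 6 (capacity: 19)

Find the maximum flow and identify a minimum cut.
Max flow = 19, Min cut edges: (5,6)

Maximum flow: 19
Minimum cut: (5,6)
Partition: S = [0, 1, 2, 3, 4, 5], T = [6]

Max-flow min-cut theorem verified: both equal 19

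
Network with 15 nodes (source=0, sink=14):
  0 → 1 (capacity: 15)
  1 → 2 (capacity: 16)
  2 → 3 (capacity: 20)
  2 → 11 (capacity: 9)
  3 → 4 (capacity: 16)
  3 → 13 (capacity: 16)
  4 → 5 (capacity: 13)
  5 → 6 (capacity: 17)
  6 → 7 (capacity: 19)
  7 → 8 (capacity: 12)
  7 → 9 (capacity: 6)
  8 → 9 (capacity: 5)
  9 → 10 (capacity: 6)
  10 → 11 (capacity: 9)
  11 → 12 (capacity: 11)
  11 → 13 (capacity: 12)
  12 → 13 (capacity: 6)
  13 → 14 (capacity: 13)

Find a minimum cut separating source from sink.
Min cut value = 13, edges: (13,14)

Min cut value: 13
Partition: S = [0, 1, 2, 3, 4, 5, 6, 7, 8, 9, 10, 11, 12, 13], T = [14]
Cut edges: (13,14)

By max-flow min-cut theorem, max flow = min cut = 13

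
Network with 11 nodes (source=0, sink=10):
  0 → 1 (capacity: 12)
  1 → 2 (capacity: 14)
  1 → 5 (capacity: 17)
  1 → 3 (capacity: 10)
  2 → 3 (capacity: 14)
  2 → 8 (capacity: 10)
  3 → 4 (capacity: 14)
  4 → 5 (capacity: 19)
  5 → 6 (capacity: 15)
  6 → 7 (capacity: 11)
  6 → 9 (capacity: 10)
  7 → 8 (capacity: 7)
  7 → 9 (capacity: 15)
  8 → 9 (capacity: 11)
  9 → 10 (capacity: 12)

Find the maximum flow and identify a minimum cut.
Max flow = 12, Min cut edges: (9,10)

Maximum flow: 12
Minimum cut: (9,10)
Partition: S = [0, 1, 2, 3, 4, 5, 6, 7, 8, 9], T = [10]

Max-flow min-cut theorem verified: both equal 12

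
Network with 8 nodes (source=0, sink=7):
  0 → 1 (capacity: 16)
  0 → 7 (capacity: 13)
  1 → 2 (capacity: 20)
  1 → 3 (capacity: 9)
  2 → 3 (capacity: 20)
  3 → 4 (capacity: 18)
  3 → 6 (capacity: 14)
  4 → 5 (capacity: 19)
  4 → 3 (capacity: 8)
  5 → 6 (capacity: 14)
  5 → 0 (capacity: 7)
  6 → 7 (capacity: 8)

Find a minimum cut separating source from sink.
Min cut value = 21, edges: (0,7), (6,7)

Min cut value: 21
Partition: S = [0, 1, 2, 3, 4, 5, 6], T = [7]
Cut edges: (0,7), (6,7)

By max-flow min-cut theorem, max flow = min cut = 21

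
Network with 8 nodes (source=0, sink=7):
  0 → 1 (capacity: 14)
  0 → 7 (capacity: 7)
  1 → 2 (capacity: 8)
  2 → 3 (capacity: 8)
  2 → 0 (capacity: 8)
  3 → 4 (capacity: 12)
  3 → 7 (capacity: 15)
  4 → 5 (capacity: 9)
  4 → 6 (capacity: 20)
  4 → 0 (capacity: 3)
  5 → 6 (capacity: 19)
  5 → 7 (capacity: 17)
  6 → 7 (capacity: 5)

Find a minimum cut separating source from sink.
Min cut value = 15, edges: (0,7), (2,3)

Min cut value: 15
Partition: S = [0, 1, 2], T = [3, 4, 5, 6, 7]
Cut edges: (0,7), (2,3)

By max-flow min-cut theorem, max flow = min cut = 15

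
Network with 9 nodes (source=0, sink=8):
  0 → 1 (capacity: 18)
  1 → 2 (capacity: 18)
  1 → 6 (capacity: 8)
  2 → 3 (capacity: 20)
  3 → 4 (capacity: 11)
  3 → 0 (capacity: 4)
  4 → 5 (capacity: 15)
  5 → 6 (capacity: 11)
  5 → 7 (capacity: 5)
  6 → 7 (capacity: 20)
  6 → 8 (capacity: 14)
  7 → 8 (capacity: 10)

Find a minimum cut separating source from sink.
Min cut value = 18, edges: (0,1)

Min cut value: 18
Partition: S = [0], T = [1, 2, 3, 4, 5, 6, 7, 8]
Cut edges: (0,1)

By max-flow min-cut theorem, max flow = min cut = 18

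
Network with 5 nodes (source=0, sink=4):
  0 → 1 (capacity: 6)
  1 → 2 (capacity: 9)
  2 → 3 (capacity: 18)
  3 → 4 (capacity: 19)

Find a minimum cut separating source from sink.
Min cut value = 6, edges: (0,1)

Min cut value: 6
Partition: S = [0], T = [1, 2, 3, 4]
Cut edges: (0,1)

By max-flow min-cut theorem, max flow = min cut = 6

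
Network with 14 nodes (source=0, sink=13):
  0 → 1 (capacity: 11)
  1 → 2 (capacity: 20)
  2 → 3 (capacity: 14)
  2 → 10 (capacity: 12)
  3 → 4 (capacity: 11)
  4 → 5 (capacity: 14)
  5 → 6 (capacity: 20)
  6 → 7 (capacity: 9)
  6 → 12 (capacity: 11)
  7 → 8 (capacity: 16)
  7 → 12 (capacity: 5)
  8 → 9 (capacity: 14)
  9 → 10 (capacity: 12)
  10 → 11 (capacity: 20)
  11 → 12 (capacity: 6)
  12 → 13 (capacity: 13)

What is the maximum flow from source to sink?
Maximum flow = 11

Max flow: 11

Flow assignment:
  0 → 1: 11/11
  1 → 2: 11/20
  2 → 3: 5/14
  2 → 10: 6/12
  3 → 4: 5/11
  4 → 5: 5/14
  5 → 6: 5/20
  6 → 12: 5/11
  10 → 11: 6/20
  11 → 12: 6/6
  12 → 13: 11/13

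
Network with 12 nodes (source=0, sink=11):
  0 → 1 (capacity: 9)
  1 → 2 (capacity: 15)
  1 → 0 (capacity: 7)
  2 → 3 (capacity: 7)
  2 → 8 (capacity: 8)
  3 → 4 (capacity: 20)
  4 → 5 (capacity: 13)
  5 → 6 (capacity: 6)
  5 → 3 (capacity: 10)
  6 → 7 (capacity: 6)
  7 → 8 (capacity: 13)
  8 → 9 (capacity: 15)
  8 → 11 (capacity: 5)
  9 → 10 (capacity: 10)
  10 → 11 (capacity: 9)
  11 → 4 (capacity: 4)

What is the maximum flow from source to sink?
Maximum flow = 9

Max flow: 9

Flow assignment:
  0 → 1: 9/9
  1 → 2: 9/15
  2 → 3: 1/7
  2 → 8: 8/8
  3 → 4: 1/20
  4 → 5: 1/13
  5 → 6: 1/6
  6 → 7: 1/6
  7 → 8: 1/13
  8 → 9: 4/15
  8 → 11: 5/5
  9 → 10: 4/10
  10 → 11: 4/9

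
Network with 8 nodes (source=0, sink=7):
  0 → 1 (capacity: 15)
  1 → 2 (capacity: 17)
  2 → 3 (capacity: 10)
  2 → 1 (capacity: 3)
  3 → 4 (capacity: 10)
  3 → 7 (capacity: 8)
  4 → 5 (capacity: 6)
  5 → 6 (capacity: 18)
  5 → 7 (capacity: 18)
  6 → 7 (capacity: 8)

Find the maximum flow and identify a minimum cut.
Max flow = 10, Min cut edges: (2,3)

Maximum flow: 10
Minimum cut: (2,3)
Partition: S = [0, 1, 2], T = [3, 4, 5, 6, 7]

Max-flow min-cut theorem verified: both equal 10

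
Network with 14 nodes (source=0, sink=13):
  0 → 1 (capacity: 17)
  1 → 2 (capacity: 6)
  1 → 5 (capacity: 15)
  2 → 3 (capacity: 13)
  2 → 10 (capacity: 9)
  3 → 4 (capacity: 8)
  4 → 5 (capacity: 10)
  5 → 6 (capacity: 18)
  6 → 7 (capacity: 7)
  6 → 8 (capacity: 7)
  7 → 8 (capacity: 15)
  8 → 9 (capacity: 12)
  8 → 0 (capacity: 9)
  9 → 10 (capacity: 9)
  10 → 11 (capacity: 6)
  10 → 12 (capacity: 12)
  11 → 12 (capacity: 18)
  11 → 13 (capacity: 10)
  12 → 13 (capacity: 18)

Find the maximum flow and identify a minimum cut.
Max flow = 15, Min cut edges: (1,2), (9,10)

Maximum flow: 15
Minimum cut: (1,2), (9,10)
Partition: S = [0, 1, 3, 4, 5, 6, 7, 8, 9], T = [2, 10, 11, 12, 13]

Max-flow min-cut theorem verified: both equal 15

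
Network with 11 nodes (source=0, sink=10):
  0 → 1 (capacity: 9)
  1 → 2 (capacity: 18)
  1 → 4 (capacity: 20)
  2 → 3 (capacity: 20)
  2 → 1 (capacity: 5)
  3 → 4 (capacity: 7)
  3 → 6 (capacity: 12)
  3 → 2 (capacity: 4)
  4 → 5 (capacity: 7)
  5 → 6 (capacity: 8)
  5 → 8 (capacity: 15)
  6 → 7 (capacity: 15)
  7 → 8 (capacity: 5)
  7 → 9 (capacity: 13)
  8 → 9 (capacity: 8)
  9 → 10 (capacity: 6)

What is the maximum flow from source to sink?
Maximum flow = 6

Max flow: 6

Flow assignment:
  0 → 1: 6/9
  1 → 4: 6/20
  4 → 5: 6/7
  5 → 8: 6/15
  8 → 9: 6/8
  9 → 10: 6/6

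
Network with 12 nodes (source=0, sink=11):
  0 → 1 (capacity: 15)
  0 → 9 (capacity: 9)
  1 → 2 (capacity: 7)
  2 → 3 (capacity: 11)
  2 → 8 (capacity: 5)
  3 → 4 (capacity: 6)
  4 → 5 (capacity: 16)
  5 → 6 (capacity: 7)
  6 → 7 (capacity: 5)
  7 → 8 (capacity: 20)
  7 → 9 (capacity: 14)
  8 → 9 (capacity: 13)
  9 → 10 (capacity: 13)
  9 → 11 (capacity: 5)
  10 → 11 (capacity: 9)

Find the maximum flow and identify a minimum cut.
Max flow = 14, Min cut edges: (9,11), (10,11)

Maximum flow: 14
Minimum cut: (9,11), (10,11)
Partition: S = [0, 1, 2, 3, 4, 5, 6, 7, 8, 9, 10], T = [11]

Max-flow min-cut theorem verified: both equal 14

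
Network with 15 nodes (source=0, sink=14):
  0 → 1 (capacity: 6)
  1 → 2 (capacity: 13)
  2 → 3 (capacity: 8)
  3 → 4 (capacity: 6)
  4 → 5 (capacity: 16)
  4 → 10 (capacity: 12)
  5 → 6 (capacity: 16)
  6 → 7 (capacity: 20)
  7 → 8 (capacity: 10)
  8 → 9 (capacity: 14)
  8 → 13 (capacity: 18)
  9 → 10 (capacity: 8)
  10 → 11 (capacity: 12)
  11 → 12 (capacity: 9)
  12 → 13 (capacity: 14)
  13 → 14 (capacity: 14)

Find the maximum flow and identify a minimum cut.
Max flow = 6, Min cut edges: (3,4)

Maximum flow: 6
Minimum cut: (3,4)
Partition: S = [0, 1, 2, 3], T = [4, 5, 6, 7, 8, 9, 10, 11, 12, 13, 14]

Max-flow min-cut theorem verified: both equal 6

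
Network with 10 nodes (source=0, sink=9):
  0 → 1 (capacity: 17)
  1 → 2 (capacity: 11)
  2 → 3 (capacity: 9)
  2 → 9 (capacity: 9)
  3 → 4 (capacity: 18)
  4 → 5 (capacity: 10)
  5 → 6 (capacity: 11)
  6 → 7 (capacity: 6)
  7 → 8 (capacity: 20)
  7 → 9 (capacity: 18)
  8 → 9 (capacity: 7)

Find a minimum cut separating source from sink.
Min cut value = 11, edges: (1,2)

Min cut value: 11
Partition: S = [0, 1], T = [2, 3, 4, 5, 6, 7, 8, 9]
Cut edges: (1,2)

By max-flow min-cut theorem, max flow = min cut = 11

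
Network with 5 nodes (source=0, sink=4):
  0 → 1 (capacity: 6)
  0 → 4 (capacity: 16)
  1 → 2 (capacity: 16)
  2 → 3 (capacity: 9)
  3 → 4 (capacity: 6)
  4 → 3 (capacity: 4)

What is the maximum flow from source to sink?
Maximum flow = 22

Max flow: 22

Flow assignment:
  0 → 1: 6/6
  0 → 4: 16/16
  1 → 2: 6/16
  2 → 3: 6/9
  3 → 4: 6/6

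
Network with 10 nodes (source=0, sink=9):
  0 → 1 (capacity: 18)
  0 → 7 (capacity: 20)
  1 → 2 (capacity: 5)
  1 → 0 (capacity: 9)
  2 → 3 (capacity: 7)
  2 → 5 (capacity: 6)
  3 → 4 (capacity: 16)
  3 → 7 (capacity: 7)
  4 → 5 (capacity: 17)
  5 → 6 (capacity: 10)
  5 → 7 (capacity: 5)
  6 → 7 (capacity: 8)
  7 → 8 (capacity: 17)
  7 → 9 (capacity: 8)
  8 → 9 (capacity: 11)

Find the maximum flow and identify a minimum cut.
Max flow = 19, Min cut edges: (7,9), (8,9)

Maximum flow: 19
Minimum cut: (7,9), (8,9)
Partition: S = [0, 1, 2, 3, 4, 5, 6, 7, 8], T = [9]

Max-flow min-cut theorem verified: both equal 19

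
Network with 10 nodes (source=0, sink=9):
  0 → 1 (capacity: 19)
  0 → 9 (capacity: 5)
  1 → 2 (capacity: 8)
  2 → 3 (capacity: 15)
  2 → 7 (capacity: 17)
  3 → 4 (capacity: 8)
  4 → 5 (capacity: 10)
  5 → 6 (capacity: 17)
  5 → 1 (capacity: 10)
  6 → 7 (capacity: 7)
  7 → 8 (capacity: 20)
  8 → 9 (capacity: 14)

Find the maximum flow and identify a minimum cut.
Max flow = 13, Min cut edges: (0,9), (1,2)

Maximum flow: 13
Minimum cut: (0,9), (1,2)
Partition: S = [0, 1], T = [2, 3, 4, 5, 6, 7, 8, 9]

Max-flow min-cut theorem verified: both equal 13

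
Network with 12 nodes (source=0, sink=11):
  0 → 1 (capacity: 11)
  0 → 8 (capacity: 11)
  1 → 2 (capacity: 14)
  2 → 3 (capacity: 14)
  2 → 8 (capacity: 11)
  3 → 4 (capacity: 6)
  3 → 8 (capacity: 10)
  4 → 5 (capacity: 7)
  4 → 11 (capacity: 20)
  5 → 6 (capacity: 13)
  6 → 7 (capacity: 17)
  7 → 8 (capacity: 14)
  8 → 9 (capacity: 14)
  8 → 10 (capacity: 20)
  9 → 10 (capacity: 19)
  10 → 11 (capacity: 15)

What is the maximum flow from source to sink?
Maximum flow = 21

Max flow: 21

Flow assignment:
  0 → 1: 11/11
  0 → 8: 10/11
  1 → 2: 11/14
  2 → 3: 11/14
  3 → 4: 6/6
  3 → 8: 5/10
  4 → 11: 6/20
  8 → 10: 15/20
  10 → 11: 15/15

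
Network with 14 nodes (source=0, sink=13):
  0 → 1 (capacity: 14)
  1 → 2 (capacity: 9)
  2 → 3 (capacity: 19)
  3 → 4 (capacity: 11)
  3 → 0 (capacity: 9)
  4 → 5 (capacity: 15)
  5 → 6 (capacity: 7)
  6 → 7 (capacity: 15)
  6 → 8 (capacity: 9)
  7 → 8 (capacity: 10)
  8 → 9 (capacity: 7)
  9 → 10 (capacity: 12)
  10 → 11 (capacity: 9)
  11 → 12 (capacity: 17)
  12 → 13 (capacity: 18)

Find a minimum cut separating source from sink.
Min cut value = 7, edges: (8,9)

Min cut value: 7
Partition: S = [0, 1, 2, 3, 4, 5, 6, 7, 8], T = [9, 10, 11, 12, 13]
Cut edges: (8,9)

By max-flow min-cut theorem, max flow = min cut = 7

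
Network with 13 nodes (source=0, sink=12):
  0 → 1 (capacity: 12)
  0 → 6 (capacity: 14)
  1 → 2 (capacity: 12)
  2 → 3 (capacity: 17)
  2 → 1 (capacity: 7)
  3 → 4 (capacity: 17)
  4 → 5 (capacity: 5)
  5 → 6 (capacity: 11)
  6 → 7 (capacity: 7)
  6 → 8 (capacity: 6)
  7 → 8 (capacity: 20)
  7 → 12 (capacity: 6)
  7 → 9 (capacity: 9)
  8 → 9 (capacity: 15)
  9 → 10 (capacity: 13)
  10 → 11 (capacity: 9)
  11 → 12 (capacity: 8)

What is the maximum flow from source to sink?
Maximum flow = 13

Max flow: 13

Flow assignment:
  0 → 1: 5/12
  0 → 6: 8/14
  1 → 2: 5/12
  2 → 3: 5/17
  3 → 4: 5/17
  4 → 5: 5/5
  5 → 6: 5/11
  6 → 7: 7/7
  6 → 8: 6/6
  7 → 12: 6/6
  7 → 9: 1/9
  8 → 9: 6/15
  9 → 10: 7/13
  10 → 11: 7/9
  11 → 12: 7/8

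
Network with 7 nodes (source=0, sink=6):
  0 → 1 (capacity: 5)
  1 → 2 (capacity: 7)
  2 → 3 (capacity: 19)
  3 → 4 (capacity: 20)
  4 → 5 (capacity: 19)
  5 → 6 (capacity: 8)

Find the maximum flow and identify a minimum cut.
Max flow = 5, Min cut edges: (0,1)

Maximum flow: 5
Minimum cut: (0,1)
Partition: S = [0], T = [1, 2, 3, 4, 5, 6]

Max-flow min-cut theorem verified: both equal 5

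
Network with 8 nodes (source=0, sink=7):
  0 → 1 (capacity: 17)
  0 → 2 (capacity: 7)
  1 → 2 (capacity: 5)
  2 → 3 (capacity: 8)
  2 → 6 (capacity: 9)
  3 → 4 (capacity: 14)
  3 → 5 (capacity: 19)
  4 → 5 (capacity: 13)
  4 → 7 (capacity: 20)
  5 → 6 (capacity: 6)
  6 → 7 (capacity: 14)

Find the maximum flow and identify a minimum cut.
Max flow = 12, Min cut edges: (0,2), (1,2)

Maximum flow: 12
Minimum cut: (0,2), (1,2)
Partition: S = [0, 1], T = [2, 3, 4, 5, 6, 7]

Max-flow min-cut theorem verified: both equal 12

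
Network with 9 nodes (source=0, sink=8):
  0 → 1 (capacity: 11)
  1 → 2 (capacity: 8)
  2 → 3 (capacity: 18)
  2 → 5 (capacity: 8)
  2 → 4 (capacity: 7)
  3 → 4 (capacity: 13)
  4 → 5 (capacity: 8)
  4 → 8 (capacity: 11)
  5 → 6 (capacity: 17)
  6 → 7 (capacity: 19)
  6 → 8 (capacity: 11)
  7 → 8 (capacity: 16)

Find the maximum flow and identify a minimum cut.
Max flow = 8, Min cut edges: (1,2)

Maximum flow: 8
Minimum cut: (1,2)
Partition: S = [0, 1], T = [2, 3, 4, 5, 6, 7, 8]

Max-flow min-cut theorem verified: both equal 8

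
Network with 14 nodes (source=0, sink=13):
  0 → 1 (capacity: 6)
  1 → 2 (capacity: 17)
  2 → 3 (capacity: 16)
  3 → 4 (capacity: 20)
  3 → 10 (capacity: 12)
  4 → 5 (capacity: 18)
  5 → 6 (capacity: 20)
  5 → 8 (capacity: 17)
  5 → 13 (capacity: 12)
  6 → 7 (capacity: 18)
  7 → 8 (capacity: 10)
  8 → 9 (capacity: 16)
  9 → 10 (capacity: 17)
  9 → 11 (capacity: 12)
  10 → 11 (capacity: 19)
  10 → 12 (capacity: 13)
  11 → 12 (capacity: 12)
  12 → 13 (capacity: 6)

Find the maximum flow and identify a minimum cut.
Max flow = 6, Min cut edges: (0,1)

Maximum flow: 6
Minimum cut: (0,1)
Partition: S = [0], T = [1, 2, 3, 4, 5, 6, 7, 8, 9, 10, 11, 12, 13]

Max-flow min-cut theorem verified: both equal 6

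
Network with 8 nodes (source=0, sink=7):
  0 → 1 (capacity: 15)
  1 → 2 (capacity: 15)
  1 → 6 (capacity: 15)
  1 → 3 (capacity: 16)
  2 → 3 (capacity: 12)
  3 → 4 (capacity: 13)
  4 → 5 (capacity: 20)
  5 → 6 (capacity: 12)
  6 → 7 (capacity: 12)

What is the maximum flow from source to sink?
Maximum flow = 12

Max flow: 12

Flow assignment:
  0 → 1: 12/15
  1 → 6: 12/15
  6 → 7: 12/12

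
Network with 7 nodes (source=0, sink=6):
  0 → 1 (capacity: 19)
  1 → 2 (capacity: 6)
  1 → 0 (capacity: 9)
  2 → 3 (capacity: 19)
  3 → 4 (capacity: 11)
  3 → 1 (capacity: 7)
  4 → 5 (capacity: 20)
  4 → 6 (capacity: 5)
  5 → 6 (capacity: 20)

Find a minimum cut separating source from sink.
Min cut value = 6, edges: (1,2)

Min cut value: 6
Partition: S = [0, 1], T = [2, 3, 4, 5, 6]
Cut edges: (1,2)

By max-flow min-cut theorem, max flow = min cut = 6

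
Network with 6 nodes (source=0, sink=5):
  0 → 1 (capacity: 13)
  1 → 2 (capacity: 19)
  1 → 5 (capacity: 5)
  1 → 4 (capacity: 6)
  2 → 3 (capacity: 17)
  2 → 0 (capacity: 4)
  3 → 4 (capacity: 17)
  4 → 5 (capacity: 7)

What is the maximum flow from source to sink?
Maximum flow = 12

Max flow: 12

Flow assignment:
  0 → 1: 13/13
  1 → 2: 2/19
  1 → 5: 5/5
  1 → 4: 6/6
  2 → 3: 1/17
  2 → 0: 1/4
  3 → 4: 1/17
  4 → 5: 7/7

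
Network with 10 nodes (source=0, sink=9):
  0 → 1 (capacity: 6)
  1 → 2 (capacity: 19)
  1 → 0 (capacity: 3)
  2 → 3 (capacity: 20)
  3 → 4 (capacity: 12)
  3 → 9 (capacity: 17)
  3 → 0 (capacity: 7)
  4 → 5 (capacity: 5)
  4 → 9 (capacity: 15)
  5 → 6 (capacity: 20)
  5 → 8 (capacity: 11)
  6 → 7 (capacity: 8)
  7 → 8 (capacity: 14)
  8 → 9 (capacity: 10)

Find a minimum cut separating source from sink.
Min cut value = 6, edges: (0,1)

Min cut value: 6
Partition: S = [0], T = [1, 2, 3, 4, 5, 6, 7, 8, 9]
Cut edges: (0,1)

By max-flow min-cut theorem, max flow = min cut = 6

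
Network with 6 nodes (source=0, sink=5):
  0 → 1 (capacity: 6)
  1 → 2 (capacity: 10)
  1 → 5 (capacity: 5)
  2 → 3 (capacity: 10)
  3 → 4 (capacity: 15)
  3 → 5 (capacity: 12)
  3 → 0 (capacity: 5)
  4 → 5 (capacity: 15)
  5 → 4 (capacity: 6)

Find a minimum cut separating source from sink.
Min cut value = 6, edges: (0,1)

Min cut value: 6
Partition: S = [0], T = [1, 2, 3, 4, 5]
Cut edges: (0,1)

By max-flow min-cut theorem, max flow = min cut = 6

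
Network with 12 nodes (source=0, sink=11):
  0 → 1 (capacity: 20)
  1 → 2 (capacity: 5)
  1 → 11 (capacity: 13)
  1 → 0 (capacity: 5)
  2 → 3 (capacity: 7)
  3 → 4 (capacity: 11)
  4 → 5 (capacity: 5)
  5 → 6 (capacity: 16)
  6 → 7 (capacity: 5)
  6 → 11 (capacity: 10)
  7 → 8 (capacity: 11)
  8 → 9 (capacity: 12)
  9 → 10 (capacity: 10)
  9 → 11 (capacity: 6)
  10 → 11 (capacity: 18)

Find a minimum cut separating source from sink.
Min cut value = 18, edges: (1,11), (4,5)

Min cut value: 18
Partition: S = [0, 1, 2, 3, 4], T = [5, 6, 7, 8, 9, 10, 11]
Cut edges: (1,11), (4,5)

By max-flow min-cut theorem, max flow = min cut = 18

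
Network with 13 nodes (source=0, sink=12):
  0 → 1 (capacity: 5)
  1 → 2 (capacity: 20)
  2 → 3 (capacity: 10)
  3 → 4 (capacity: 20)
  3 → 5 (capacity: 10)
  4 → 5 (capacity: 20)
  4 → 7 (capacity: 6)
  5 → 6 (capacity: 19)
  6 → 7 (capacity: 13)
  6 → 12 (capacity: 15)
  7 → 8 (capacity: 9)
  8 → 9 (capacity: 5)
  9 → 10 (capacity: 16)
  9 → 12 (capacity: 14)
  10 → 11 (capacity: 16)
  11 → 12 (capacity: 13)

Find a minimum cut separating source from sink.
Min cut value = 5, edges: (0,1)

Min cut value: 5
Partition: S = [0], T = [1, 2, 3, 4, 5, 6, 7, 8, 9, 10, 11, 12]
Cut edges: (0,1)

By max-flow min-cut theorem, max flow = min cut = 5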